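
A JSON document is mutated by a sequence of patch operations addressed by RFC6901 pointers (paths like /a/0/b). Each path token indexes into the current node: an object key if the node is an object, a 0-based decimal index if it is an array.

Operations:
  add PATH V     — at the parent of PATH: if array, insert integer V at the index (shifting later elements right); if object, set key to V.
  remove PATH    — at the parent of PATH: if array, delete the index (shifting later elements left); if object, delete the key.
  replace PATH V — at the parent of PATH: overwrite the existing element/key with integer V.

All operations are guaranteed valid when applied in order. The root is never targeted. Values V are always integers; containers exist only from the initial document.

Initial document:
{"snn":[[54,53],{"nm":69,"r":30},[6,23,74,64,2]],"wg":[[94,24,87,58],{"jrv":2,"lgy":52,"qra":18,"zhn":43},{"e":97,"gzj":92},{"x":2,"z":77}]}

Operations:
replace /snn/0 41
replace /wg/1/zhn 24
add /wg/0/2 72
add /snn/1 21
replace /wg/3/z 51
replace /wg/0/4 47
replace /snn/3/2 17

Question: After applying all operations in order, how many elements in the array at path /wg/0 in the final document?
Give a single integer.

After op 1 (replace /snn/0 41): {"snn":[41,{"nm":69,"r":30},[6,23,74,64,2]],"wg":[[94,24,87,58],{"jrv":2,"lgy":52,"qra":18,"zhn":43},{"e":97,"gzj":92},{"x":2,"z":77}]}
After op 2 (replace /wg/1/zhn 24): {"snn":[41,{"nm":69,"r":30},[6,23,74,64,2]],"wg":[[94,24,87,58],{"jrv":2,"lgy":52,"qra":18,"zhn":24},{"e":97,"gzj":92},{"x":2,"z":77}]}
After op 3 (add /wg/0/2 72): {"snn":[41,{"nm":69,"r":30},[6,23,74,64,2]],"wg":[[94,24,72,87,58],{"jrv":2,"lgy":52,"qra":18,"zhn":24},{"e":97,"gzj":92},{"x":2,"z":77}]}
After op 4 (add /snn/1 21): {"snn":[41,21,{"nm":69,"r":30},[6,23,74,64,2]],"wg":[[94,24,72,87,58],{"jrv":2,"lgy":52,"qra":18,"zhn":24},{"e":97,"gzj":92},{"x":2,"z":77}]}
After op 5 (replace /wg/3/z 51): {"snn":[41,21,{"nm":69,"r":30},[6,23,74,64,2]],"wg":[[94,24,72,87,58],{"jrv":2,"lgy":52,"qra":18,"zhn":24},{"e":97,"gzj":92},{"x":2,"z":51}]}
After op 6 (replace /wg/0/4 47): {"snn":[41,21,{"nm":69,"r":30},[6,23,74,64,2]],"wg":[[94,24,72,87,47],{"jrv":2,"lgy":52,"qra":18,"zhn":24},{"e":97,"gzj":92},{"x":2,"z":51}]}
After op 7 (replace /snn/3/2 17): {"snn":[41,21,{"nm":69,"r":30},[6,23,17,64,2]],"wg":[[94,24,72,87,47],{"jrv":2,"lgy":52,"qra":18,"zhn":24},{"e":97,"gzj":92},{"x":2,"z":51}]}
Size at path /wg/0: 5

Answer: 5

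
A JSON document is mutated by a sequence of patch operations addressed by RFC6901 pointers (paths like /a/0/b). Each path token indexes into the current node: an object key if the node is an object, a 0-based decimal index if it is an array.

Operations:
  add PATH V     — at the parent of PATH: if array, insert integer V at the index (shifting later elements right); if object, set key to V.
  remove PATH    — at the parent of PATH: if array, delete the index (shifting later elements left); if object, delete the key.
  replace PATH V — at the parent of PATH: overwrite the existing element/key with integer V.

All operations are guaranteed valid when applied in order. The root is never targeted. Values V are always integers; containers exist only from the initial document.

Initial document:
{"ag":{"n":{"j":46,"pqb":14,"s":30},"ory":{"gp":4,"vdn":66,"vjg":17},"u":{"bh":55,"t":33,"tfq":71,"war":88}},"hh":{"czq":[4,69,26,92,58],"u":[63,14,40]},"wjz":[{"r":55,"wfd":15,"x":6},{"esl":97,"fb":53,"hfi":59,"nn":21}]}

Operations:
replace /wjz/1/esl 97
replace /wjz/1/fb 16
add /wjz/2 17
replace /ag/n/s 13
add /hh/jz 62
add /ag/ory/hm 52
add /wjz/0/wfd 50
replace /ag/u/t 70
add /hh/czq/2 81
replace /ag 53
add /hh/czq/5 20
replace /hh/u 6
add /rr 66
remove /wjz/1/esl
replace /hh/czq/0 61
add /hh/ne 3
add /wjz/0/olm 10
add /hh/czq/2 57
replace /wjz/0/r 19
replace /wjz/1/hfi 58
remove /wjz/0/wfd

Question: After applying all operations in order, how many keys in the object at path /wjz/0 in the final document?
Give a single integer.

After op 1 (replace /wjz/1/esl 97): {"ag":{"n":{"j":46,"pqb":14,"s":30},"ory":{"gp":4,"vdn":66,"vjg":17},"u":{"bh":55,"t":33,"tfq":71,"war":88}},"hh":{"czq":[4,69,26,92,58],"u":[63,14,40]},"wjz":[{"r":55,"wfd":15,"x":6},{"esl":97,"fb":53,"hfi":59,"nn":21}]}
After op 2 (replace /wjz/1/fb 16): {"ag":{"n":{"j":46,"pqb":14,"s":30},"ory":{"gp":4,"vdn":66,"vjg":17},"u":{"bh":55,"t":33,"tfq":71,"war":88}},"hh":{"czq":[4,69,26,92,58],"u":[63,14,40]},"wjz":[{"r":55,"wfd":15,"x":6},{"esl":97,"fb":16,"hfi":59,"nn":21}]}
After op 3 (add /wjz/2 17): {"ag":{"n":{"j":46,"pqb":14,"s":30},"ory":{"gp":4,"vdn":66,"vjg":17},"u":{"bh":55,"t":33,"tfq":71,"war":88}},"hh":{"czq":[4,69,26,92,58],"u":[63,14,40]},"wjz":[{"r":55,"wfd":15,"x":6},{"esl":97,"fb":16,"hfi":59,"nn":21},17]}
After op 4 (replace /ag/n/s 13): {"ag":{"n":{"j":46,"pqb":14,"s":13},"ory":{"gp":4,"vdn":66,"vjg":17},"u":{"bh":55,"t":33,"tfq":71,"war":88}},"hh":{"czq":[4,69,26,92,58],"u":[63,14,40]},"wjz":[{"r":55,"wfd":15,"x":6},{"esl":97,"fb":16,"hfi":59,"nn":21},17]}
After op 5 (add /hh/jz 62): {"ag":{"n":{"j":46,"pqb":14,"s":13},"ory":{"gp":4,"vdn":66,"vjg":17},"u":{"bh":55,"t":33,"tfq":71,"war":88}},"hh":{"czq":[4,69,26,92,58],"jz":62,"u":[63,14,40]},"wjz":[{"r":55,"wfd":15,"x":6},{"esl":97,"fb":16,"hfi":59,"nn":21},17]}
After op 6 (add /ag/ory/hm 52): {"ag":{"n":{"j":46,"pqb":14,"s":13},"ory":{"gp":4,"hm":52,"vdn":66,"vjg":17},"u":{"bh":55,"t":33,"tfq":71,"war":88}},"hh":{"czq":[4,69,26,92,58],"jz":62,"u":[63,14,40]},"wjz":[{"r":55,"wfd":15,"x":6},{"esl":97,"fb":16,"hfi":59,"nn":21},17]}
After op 7 (add /wjz/0/wfd 50): {"ag":{"n":{"j":46,"pqb":14,"s":13},"ory":{"gp":4,"hm":52,"vdn":66,"vjg":17},"u":{"bh":55,"t":33,"tfq":71,"war":88}},"hh":{"czq":[4,69,26,92,58],"jz":62,"u":[63,14,40]},"wjz":[{"r":55,"wfd":50,"x":6},{"esl":97,"fb":16,"hfi":59,"nn":21},17]}
After op 8 (replace /ag/u/t 70): {"ag":{"n":{"j":46,"pqb":14,"s":13},"ory":{"gp":4,"hm":52,"vdn":66,"vjg":17},"u":{"bh":55,"t":70,"tfq":71,"war":88}},"hh":{"czq":[4,69,26,92,58],"jz":62,"u":[63,14,40]},"wjz":[{"r":55,"wfd":50,"x":6},{"esl":97,"fb":16,"hfi":59,"nn":21},17]}
After op 9 (add /hh/czq/2 81): {"ag":{"n":{"j":46,"pqb":14,"s":13},"ory":{"gp":4,"hm":52,"vdn":66,"vjg":17},"u":{"bh":55,"t":70,"tfq":71,"war":88}},"hh":{"czq":[4,69,81,26,92,58],"jz":62,"u":[63,14,40]},"wjz":[{"r":55,"wfd":50,"x":6},{"esl":97,"fb":16,"hfi":59,"nn":21},17]}
After op 10 (replace /ag 53): {"ag":53,"hh":{"czq":[4,69,81,26,92,58],"jz":62,"u":[63,14,40]},"wjz":[{"r":55,"wfd":50,"x":6},{"esl":97,"fb":16,"hfi":59,"nn":21},17]}
After op 11 (add /hh/czq/5 20): {"ag":53,"hh":{"czq":[4,69,81,26,92,20,58],"jz":62,"u":[63,14,40]},"wjz":[{"r":55,"wfd":50,"x":6},{"esl":97,"fb":16,"hfi":59,"nn":21},17]}
After op 12 (replace /hh/u 6): {"ag":53,"hh":{"czq":[4,69,81,26,92,20,58],"jz":62,"u":6},"wjz":[{"r":55,"wfd":50,"x":6},{"esl":97,"fb":16,"hfi":59,"nn":21},17]}
After op 13 (add /rr 66): {"ag":53,"hh":{"czq":[4,69,81,26,92,20,58],"jz":62,"u":6},"rr":66,"wjz":[{"r":55,"wfd":50,"x":6},{"esl":97,"fb":16,"hfi":59,"nn":21},17]}
After op 14 (remove /wjz/1/esl): {"ag":53,"hh":{"czq":[4,69,81,26,92,20,58],"jz":62,"u":6},"rr":66,"wjz":[{"r":55,"wfd":50,"x":6},{"fb":16,"hfi":59,"nn":21},17]}
After op 15 (replace /hh/czq/0 61): {"ag":53,"hh":{"czq":[61,69,81,26,92,20,58],"jz":62,"u":6},"rr":66,"wjz":[{"r":55,"wfd":50,"x":6},{"fb":16,"hfi":59,"nn":21},17]}
After op 16 (add /hh/ne 3): {"ag":53,"hh":{"czq":[61,69,81,26,92,20,58],"jz":62,"ne":3,"u":6},"rr":66,"wjz":[{"r":55,"wfd":50,"x":6},{"fb":16,"hfi":59,"nn":21},17]}
After op 17 (add /wjz/0/olm 10): {"ag":53,"hh":{"czq":[61,69,81,26,92,20,58],"jz":62,"ne":3,"u":6},"rr":66,"wjz":[{"olm":10,"r":55,"wfd":50,"x":6},{"fb":16,"hfi":59,"nn":21},17]}
After op 18 (add /hh/czq/2 57): {"ag":53,"hh":{"czq":[61,69,57,81,26,92,20,58],"jz":62,"ne":3,"u":6},"rr":66,"wjz":[{"olm":10,"r":55,"wfd":50,"x":6},{"fb":16,"hfi":59,"nn":21},17]}
After op 19 (replace /wjz/0/r 19): {"ag":53,"hh":{"czq":[61,69,57,81,26,92,20,58],"jz":62,"ne":3,"u":6},"rr":66,"wjz":[{"olm":10,"r":19,"wfd":50,"x":6},{"fb":16,"hfi":59,"nn":21},17]}
After op 20 (replace /wjz/1/hfi 58): {"ag":53,"hh":{"czq":[61,69,57,81,26,92,20,58],"jz":62,"ne":3,"u":6},"rr":66,"wjz":[{"olm":10,"r":19,"wfd":50,"x":6},{"fb":16,"hfi":58,"nn":21},17]}
After op 21 (remove /wjz/0/wfd): {"ag":53,"hh":{"czq":[61,69,57,81,26,92,20,58],"jz":62,"ne":3,"u":6},"rr":66,"wjz":[{"olm":10,"r":19,"x":6},{"fb":16,"hfi":58,"nn":21},17]}
Size at path /wjz/0: 3

Answer: 3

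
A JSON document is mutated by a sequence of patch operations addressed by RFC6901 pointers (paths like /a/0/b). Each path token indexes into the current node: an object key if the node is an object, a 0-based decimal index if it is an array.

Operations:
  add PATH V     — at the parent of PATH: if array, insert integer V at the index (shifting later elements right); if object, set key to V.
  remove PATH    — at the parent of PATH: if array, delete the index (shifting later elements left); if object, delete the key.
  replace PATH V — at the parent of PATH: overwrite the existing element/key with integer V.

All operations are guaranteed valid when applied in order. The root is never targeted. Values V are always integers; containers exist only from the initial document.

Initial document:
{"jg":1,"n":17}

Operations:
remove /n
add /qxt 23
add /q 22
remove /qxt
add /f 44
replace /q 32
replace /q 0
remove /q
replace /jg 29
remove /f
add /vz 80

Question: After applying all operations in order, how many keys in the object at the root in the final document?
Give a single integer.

Answer: 2

Derivation:
After op 1 (remove /n): {"jg":1}
After op 2 (add /qxt 23): {"jg":1,"qxt":23}
After op 3 (add /q 22): {"jg":1,"q":22,"qxt":23}
After op 4 (remove /qxt): {"jg":1,"q":22}
After op 5 (add /f 44): {"f":44,"jg":1,"q":22}
After op 6 (replace /q 32): {"f":44,"jg":1,"q":32}
After op 7 (replace /q 0): {"f":44,"jg":1,"q":0}
After op 8 (remove /q): {"f":44,"jg":1}
After op 9 (replace /jg 29): {"f":44,"jg":29}
After op 10 (remove /f): {"jg":29}
After op 11 (add /vz 80): {"jg":29,"vz":80}
Size at the root: 2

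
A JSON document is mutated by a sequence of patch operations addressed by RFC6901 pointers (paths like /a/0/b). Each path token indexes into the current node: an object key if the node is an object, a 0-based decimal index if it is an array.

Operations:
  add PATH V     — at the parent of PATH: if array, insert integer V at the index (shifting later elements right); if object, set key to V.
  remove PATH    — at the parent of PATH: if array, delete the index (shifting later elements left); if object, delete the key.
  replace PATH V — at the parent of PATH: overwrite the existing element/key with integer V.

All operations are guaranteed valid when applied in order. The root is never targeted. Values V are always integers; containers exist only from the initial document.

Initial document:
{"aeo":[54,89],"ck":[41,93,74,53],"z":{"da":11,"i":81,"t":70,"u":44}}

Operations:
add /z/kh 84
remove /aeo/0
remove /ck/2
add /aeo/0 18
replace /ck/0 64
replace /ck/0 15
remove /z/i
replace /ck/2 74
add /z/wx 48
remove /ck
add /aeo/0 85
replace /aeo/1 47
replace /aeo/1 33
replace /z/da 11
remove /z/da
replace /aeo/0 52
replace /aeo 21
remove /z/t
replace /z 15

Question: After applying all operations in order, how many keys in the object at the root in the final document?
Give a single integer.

Answer: 2

Derivation:
After op 1 (add /z/kh 84): {"aeo":[54,89],"ck":[41,93,74,53],"z":{"da":11,"i":81,"kh":84,"t":70,"u":44}}
After op 2 (remove /aeo/0): {"aeo":[89],"ck":[41,93,74,53],"z":{"da":11,"i":81,"kh":84,"t":70,"u":44}}
After op 3 (remove /ck/2): {"aeo":[89],"ck":[41,93,53],"z":{"da":11,"i":81,"kh":84,"t":70,"u":44}}
After op 4 (add /aeo/0 18): {"aeo":[18,89],"ck":[41,93,53],"z":{"da":11,"i":81,"kh":84,"t":70,"u":44}}
After op 5 (replace /ck/0 64): {"aeo":[18,89],"ck":[64,93,53],"z":{"da":11,"i":81,"kh":84,"t":70,"u":44}}
After op 6 (replace /ck/0 15): {"aeo":[18,89],"ck":[15,93,53],"z":{"da":11,"i":81,"kh":84,"t":70,"u":44}}
After op 7 (remove /z/i): {"aeo":[18,89],"ck":[15,93,53],"z":{"da":11,"kh":84,"t":70,"u":44}}
After op 8 (replace /ck/2 74): {"aeo":[18,89],"ck":[15,93,74],"z":{"da":11,"kh":84,"t":70,"u":44}}
After op 9 (add /z/wx 48): {"aeo":[18,89],"ck":[15,93,74],"z":{"da":11,"kh":84,"t":70,"u":44,"wx":48}}
After op 10 (remove /ck): {"aeo":[18,89],"z":{"da":11,"kh":84,"t":70,"u":44,"wx":48}}
After op 11 (add /aeo/0 85): {"aeo":[85,18,89],"z":{"da":11,"kh":84,"t":70,"u":44,"wx":48}}
After op 12 (replace /aeo/1 47): {"aeo":[85,47,89],"z":{"da":11,"kh":84,"t":70,"u":44,"wx":48}}
After op 13 (replace /aeo/1 33): {"aeo":[85,33,89],"z":{"da":11,"kh":84,"t":70,"u":44,"wx":48}}
After op 14 (replace /z/da 11): {"aeo":[85,33,89],"z":{"da":11,"kh":84,"t":70,"u":44,"wx":48}}
After op 15 (remove /z/da): {"aeo":[85,33,89],"z":{"kh":84,"t":70,"u":44,"wx":48}}
After op 16 (replace /aeo/0 52): {"aeo":[52,33,89],"z":{"kh":84,"t":70,"u":44,"wx":48}}
After op 17 (replace /aeo 21): {"aeo":21,"z":{"kh":84,"t":70,"u":44,"wx":48}}
After op 18 (remove /z/t): {"aeo":21,"z":{"kh":84,"u":44,"wx":48}}
After op 19 (replace /z 15): {"aeo":21,"z":15}
Size at the root: 2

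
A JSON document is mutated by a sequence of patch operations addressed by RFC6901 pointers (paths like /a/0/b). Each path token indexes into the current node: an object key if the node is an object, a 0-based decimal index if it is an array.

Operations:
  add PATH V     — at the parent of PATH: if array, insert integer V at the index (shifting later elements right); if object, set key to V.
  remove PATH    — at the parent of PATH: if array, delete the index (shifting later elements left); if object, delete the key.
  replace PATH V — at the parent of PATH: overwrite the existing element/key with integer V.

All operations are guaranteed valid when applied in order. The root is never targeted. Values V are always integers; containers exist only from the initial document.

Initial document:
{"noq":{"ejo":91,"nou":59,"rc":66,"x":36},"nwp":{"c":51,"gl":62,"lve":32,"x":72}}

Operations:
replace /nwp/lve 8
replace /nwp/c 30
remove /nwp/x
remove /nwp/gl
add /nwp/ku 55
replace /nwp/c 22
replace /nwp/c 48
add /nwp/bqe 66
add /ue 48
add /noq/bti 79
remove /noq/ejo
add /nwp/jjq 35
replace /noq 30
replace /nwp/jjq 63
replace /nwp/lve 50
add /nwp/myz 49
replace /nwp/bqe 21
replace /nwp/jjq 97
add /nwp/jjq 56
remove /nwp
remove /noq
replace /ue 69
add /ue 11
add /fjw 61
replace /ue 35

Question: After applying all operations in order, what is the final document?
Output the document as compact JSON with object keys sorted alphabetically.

Answer: {"fjw":61,"ue":35}

Derivation:
After op 1 (replace /nwp/lve 8): {"noq":{"ejo":91,"nou":59,"rc":66,"x":36},"nwp":{"c":51,"gl":62,"lve":8,"x":72}}
After op 2 (replace /nwp/c 30): {"noq":{"ejo":91,"nou":59,"rc":66,"x":36},"nwp":{"c":30,"gl":62,"lve":8,"x":72}}
After op 3 (remove /nwp/x): {"noq":{"ejo":91,"nou":59,"rc":66,"x":36},"nwp":{"c":30,"gl":62,"lve":8}}
After op 4 (remove /nwp/gl): {"noq":{"ejo":91,"nou":59,"rc":66,"x":36},"nwp":{"c":30,"lve":8}}
After op 5 (add /nwp/ku 55): {"noq":{"ejo":91,"nou":59,"rc":66,"x":36},"nwp":{"c":30,"ku":55,"lve":8}}
After op 6 (replace /nwp/c 22): {"noq":{"ejo":91,"nou":59,"rc":66,"x":36},"nwp":{"c":22,"ku":55,"lve":8}}
After op 7 (replace /nwp/c 48): {"noq":{"ejo":91,"nou":59,"rc":66,"x":36},"nwp":{"c":48,"ku":55,"lve":8}}
After op 8 (add /nwp/bqe 66): {"noq":{"ejo":91,"nou":59,"rc":66,"x":36},"nwp":{"bqe":66,"c":48,"ku":55,"lve":8}}
After op 9 (add /ue 48): {"noq":{"ejo":91,"nou":59,"rc":66,"x":36},"nwp":{"bqe":66,"c":48,"ku":55,"lve":8},"ue":48}
After op 10 (add /noq/bti 79): {"noq":{"bti":79,"ejo":91,"nou":59,"rc":66,"x":36},"nwp":{"bqe":66,"c":48,"ku":55,"lve":8},"ue":48}
After op 11 (remove /noq/ejo): {"noq":{"bti":79,"nou":59,"rc":66,"x":36},"nwp":{"bqe":66,"c":48,"ku":55,"lve":8},"ue":48}
After op 12 (add /nwp/jjq 35): {"noq":{"bti":79,"nou":59,"rc":66,"x":36},"nwp":{"bqe":66,"c":48,"jjq":35,"ku":55,"lve":8},"ue":48}
After op 13 (replace /noq 30): {"noq":30,"nwp":{"bqe":66,"c":48,"jjq":35,"ku":55,"lve":8},"ue":48}
After op 14 (replace /nwp/jjq 63): {"noq":30,"nwp":{"bqe":66,"c":48,"jjq":63,"ku":55,"lve":8},"ue":48}
After op 15 (replace /nwp/lve 50): {"noq":30,"nwp":{"bqe":66,"c":48,"jjq":63,"ku":55,"lve":50},"ue":48}
After op 16 (add /nwp/myz 49): {"noq":30,"nwp":{"bqe":66,"c":48,"jjq":63,"ku":55,"lve":50,"myz":49},"ue":48}
After op 17 (replace /nwp/bqe 21): {"noq":30,"nwp":{"bqe":21,"c":48,"jjq":63,"ku":55,"lve":50,"myz":49},"ue":48}
After op 18 (replace /nwp/jjq 97): {"noq":30,"nwp":{"bqe":21,"c":48,"jjq":97,"ku":55,"lve":50,"myz":49},"ue":48}
After op 19 (add /nwp/jjq 56): {"noq":30,"nwp":{"bqe":21,"c":48,"jjq":56,"ku":55,"lve":50,"myz":49},"ue":48}
After op 20 (remove /nwp): {"noq":30,"ue":48}
After op 21 (remove /noq): {"ue":48}
After op 22 (replace /ue 69): {"ue":69}
After op 23 (add /ue 11): {"ue":11}
After op 24 (add /fjw 61): {"fjw":61,"ue":11}
After op 25 (replace /ue 35): {"fjw":61,"ue":35}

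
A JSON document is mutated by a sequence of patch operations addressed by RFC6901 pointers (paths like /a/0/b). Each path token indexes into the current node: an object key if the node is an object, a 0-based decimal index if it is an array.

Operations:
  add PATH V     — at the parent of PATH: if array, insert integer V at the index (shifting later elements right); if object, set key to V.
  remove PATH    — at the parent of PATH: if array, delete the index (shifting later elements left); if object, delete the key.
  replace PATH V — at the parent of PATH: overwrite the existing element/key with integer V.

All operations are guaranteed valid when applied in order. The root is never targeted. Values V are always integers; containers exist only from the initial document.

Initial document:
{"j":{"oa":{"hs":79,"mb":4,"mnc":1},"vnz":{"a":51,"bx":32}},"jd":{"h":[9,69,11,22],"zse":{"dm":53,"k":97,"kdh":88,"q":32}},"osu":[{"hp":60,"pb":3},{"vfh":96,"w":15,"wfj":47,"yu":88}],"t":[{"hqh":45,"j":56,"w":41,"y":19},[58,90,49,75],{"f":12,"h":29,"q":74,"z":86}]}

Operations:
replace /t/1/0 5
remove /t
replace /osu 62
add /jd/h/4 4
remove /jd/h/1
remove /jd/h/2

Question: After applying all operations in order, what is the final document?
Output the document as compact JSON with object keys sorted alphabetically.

After op 1 (replace /t/1/0 5): {"j":{"oa":{"hs":79,"mb":4,"mnc":1},"vnz":{"a":51,"bx":32}},"jd":{"h":[9,69,11,22],"zse":{"dm":53,"k":97,"kdh":88,"q":32}},"osu":[{"hp":60,"pb":3},{"vfh":96,"w":15,"wfj":47,"yu":88}],"t":[{"hqh":45,"j":56,"w":41,"y":19},[5,90,49,75],{"f":12,"h":29,"q":74,"z":86}]}
After op 2 (remove /t): {"j":{"oa":{"hs":79,"mb":4,"mnc":1},"vnz":{"a":51,"bx":32}},"jd":{"h":[9,69,11,22],"zse":{"dm":53,"k":97,"kdh":88,"q":32}},"osu":[{"hp":60,"pb":3},{"vfh":96,"w":15,"wfj":47,"yu":88}]}
After op 3 (replace /osu 62): {"j":{"oa":{"hs":79,"mb":4,"mnc":1},"vnz":{"a":51,"bx":32}},"jd":{"h":[9,69,11,22],"zse":{"dm":53,"k":97,"kdh":88,"q":32}},"osu":62}
After op 4 (add /jd/h/4 4): {"j":{"oa":{"hs":79,"mb":4,"mnc":1},"vnz":{"a":51,"bx":32}},"jd":{"h":[9,69,11,22,4],"zse":{"dm":53,"k":97,"kdh":88,"q":32}},"osu":62}
After op 5 (remove /jd/h/1): {"j":{"oa":{"hs":79,"mb":4,"mnc":1},"vnz":{"a":51,"bx":32}},"jd":{"h":[9,11,22,4],"zse":{"dm":53,"k":97,"kdh":88,"q":32}},"osu":62}
After op 6 (remove /jd/h/2): {"j":{"oa":{"hs":79,"mb":4,"mnc":1},"vnz":{"a":51,"bx":32}},"jd":{"h":[9,11,4],"zse":{"dm":53,"k":97,"kdh":88,"q":32}},"osu":62}

Answer: {"j":{"oa":{"hs":79,"mb":4,"mnc":1},"vnz":{"a":51,"bx":32}},"jd":{"h":[9,11,4],"zse":{"dm":53,"k":97,"kdh":88,"q":32}},"osu":62}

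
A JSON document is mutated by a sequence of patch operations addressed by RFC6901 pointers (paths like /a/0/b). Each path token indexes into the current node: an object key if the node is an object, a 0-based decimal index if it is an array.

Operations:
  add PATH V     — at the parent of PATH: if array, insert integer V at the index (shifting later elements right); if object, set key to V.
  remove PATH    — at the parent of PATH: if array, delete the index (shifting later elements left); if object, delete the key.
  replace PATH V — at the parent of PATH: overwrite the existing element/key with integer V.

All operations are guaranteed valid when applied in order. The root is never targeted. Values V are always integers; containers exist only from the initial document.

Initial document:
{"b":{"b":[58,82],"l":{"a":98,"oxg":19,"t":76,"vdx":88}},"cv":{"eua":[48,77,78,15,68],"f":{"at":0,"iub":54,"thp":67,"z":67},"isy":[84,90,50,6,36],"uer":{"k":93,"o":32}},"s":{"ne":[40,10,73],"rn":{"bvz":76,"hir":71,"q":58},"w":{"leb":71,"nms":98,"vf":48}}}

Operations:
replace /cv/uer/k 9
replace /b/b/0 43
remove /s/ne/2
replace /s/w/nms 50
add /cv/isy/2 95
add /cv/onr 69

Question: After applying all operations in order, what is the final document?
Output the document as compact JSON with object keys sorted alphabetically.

Answer: {"b":{"b":[43,82],"l":{"a":98,"oxg":19,"t":76,"vdx":88}},"cv":{"eua":[48,77,78,15,68],"f":{"at":0,"iub":54,"thp":67,"z":67},"isy":[84,90,95,50,6,36],"onr":69,"uer":{"k":9,"o":32}},"s":{"ne":[40,10],"rn":{"bvz":76,"hir":71,"q":58},"w":{"leb":71,"nms":50,"vf":48}}}

Derivation:
After op 1 (replace /cv/uer/k 9): {"b":{"b":[58,82],"l":{"a":98,"oxg":19,"t":76,"vdx":88}},"cv":{"eua":[48,77,78,15,68],"f":{"at":0,"iub":54,"thp":67,"z":67},"isy":[84,90,50,6,36],"uer":{"k":9,"o":32}},"s":{"ne":[40,10,73],"rn":{"bvz":76,"hir":71,"q":58},"w":{"leb":71,"nms":98,"vf":48}}}
After op 2 (replace /b/b/0 43): {"b":{"b":[43,82],"l":{"a":98,"oxg":19,"t":76,"vdx":88}},"cv":{"eua":[48,77,78,15,68],"f":{"at":0,"iub":54,"thp":67,"z":67},"isy":[84,90,50,6,36],"uer":{"k":9,"o":32}},"s":{"ne":[40,10,73],"rn":{"bvz":76,"hir":71,"q":58},"w":{"leb":71,"nms":98,"vf":48}}}
After op 3 (remove /s/ne/2): {"b":{"b":[43,82],"l":{"a":98,"oxg":19,"t":76,"vdx":88}},"cv":{"eua":[48,77,78,15,68],"f":{"at":0,"iub":54,"thp":67,"z":67},"isy":[84,90,50,6,36],"uer":{"k":9,"o":32}},"s":{"ne":[40,10],"rn":{"bvz":76,"hir":71,"q":58},"w":{"leb":71,"nms":98,"vf":48}}}
After op 4 (replace /s/w/nms 50): {"b":{"b":[43,82],"l":{"a":98,"oxg":19,"t":76,"vdx":88}},"cv":{"eua":[48,77,78,15,68],"f":{"at":0,"iub":54,"thp":67,"z":67},"isy":[84,90,50,6,36],"uer":{"k":9,"o":32}},"s":{"ne":[40,10],"rn":{"bvz":76,"hir":71,"q":58},"w":{"leb":71,"nms":50,"vf":48}}}
After op 5 (add /cv/isy/2 95): {"b":{"b":[43,82],"l":{"a":98,"oxg":19,"t":76,"vdx":88}},"cv":{"eua":[48,77,78,15,68],"f":{"at":0,"iub":54,"thp":67,"z":67},"isy":[84,90,95,50,6,36],"uer":{"k":9,"o":32}},"s":{"ne":[40,10],"rn":{"bvz":76,"hir":71,"q":58},"w":{"leb":71,"nms":50,"vf":48}}}
After op 6 (add /cv/onr 69): {"b":{"b":[43,82],"l":{"a":98,"oxg":19,"t":76,"vdx":88}},"cv":{"eua":[48,77,78,15,68],"f":{"at":0,"iub":54,"thp":67,"z":67},"isy":[84,90,95,50,6,36],"onr":69,"uer":{"k":9,"o":32}},"s":{"ne":[40,10],"rn":{"bvz":76,"hir":71,"q":58},"w":{"leb":71,"nms":50,"vf":48}}}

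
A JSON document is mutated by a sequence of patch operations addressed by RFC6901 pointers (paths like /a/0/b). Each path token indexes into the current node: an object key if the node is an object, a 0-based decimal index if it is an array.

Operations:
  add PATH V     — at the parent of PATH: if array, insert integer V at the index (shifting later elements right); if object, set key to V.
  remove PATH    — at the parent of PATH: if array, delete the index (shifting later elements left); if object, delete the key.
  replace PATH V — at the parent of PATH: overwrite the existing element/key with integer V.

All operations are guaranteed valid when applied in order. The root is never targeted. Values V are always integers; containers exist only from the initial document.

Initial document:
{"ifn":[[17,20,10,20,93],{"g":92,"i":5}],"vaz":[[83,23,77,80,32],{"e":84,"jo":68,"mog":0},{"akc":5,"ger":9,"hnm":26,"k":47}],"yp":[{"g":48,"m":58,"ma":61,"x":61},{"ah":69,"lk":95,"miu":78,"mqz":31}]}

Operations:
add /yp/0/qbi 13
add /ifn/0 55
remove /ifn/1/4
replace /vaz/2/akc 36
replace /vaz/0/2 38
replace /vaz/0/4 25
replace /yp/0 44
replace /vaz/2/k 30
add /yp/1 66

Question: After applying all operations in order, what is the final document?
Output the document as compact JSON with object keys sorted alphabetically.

Answer: {"ifn":[55,[17,20,10,20],{"g":92,"i":5}],"vaz":[[83,23,38,80,25],{"e":84,"jo":68,"mog":0},{"akc":36,"ger":9,"hnm":26,"k":30}],"yp":[44,66,{"ah":69,"lk":95,"miu":78,"mqz":31}]}

Derivation:
After op 1 (add /yp/0/qbi 13): {"ifn":[[17,20,10,20,93],{"g":92,"i":5}],"vaz":[[83,23,77,80,32],{"e":84,"jo":68,"mog":0},{"akc":5,"ger":9,"hnm":26,"k":47}],"yp":[{"g":48,"m":58,"ma":61,"qbi":13,"x":61},{"ah":69,"lk":95,"miu":78,"mqz":31}]}
After op 2 (add /ifn/0 55): {"ifn":[55,[17,20,10,20,93],{"g":92,"i":5}],"vaz":[[83,23,77,80,32],{"e":84,"jo":68,"mog":0},{"akc":5,"ger":9,"hnm":26,"k":47}],"yp":[{"g":48,"m":58,"ma":61,"qbi":13,"x":61},{"ah":69,"lk":95,"miu":78,"mqz":31}]}
After op 3 (remove /ifn/1/4): {"ifn":[55,[17,20,10,20],{"g":92,"i":5}],"vaz":[[83,23,77,80,32],{"e":84,"jo":68,"mog":0},{"akc":5,"ger":9,"hnm":26,"k":47}],"yp":[{"g":48,"m":58,"ma":61,"qbi":13,"x":61},{"ah":69,"lk":95,"miu":78,"mqz":31}]}
After op 4 (replace /vaz/2/akc 36): {"ifn":[55,[17,20,10,20],{"g":92,"i":5}],"vaz":[[83,23,77,80,32],{"e":84,"jo":68,"mog":0},{"akc":36,"ger":9,"hnm":26,"k":47}],"yp":[{"g":48,"m":58,"ma":61,"qbi":13,"x":61},{"ah":69,"lk":95,"miu":78,"mqz":31}]}
After op 5 (replace /vaz/0/2 38): {"ifn":[55,[17,20,10,20],{"g":92,"i":5}],"vaz":[[83,23,38,80,32],{"e":84,"jo":68,"mog":0},{"akc":36,"ger":9,"hnm":26,"k":47}],"yp":[{"g":48,"m":58,"ma":61,"qbi":13,"x":61},{"ah":69,"lk":95,"miu":78,"mqz":31}]}
After op 6 (replace /vaz/0/4 25): {"ifn":[55,[17,20,10,20],{"g":92,"i":5}],"vaz":[[83,23,38,80,25],{"e":84,"jo":68,"mog":0},{"akc":36,"ger":9,"hnm":26,"k":47}],"yp":[{"g":48,"m":58,"ma":61,"qbi":13,"x":61},{"ah":69,"lk":95,"miu":78,"mqz":31}]}
After op 7 (replace /yp/0 44): {"ifn":[55,[17,20,10,20],{"g":92,"i":5}],"vaz":[[83,23,38,80,25],{"e":84,"jo":68,"mog":0},{"akc":36,"ger":9,"hnm":26,"k":47}],"yp":[44,{"ah":69,"lk":95,"miu":78,"mqz":31}]}
After op 8 (replace /vaz/2/k 30): {"ifn":[55,[17,20,10,20],{"g":92,"i":5}],"vaz":[[83,23,38,80,25],{"e":84,"jo":68,"mog":0},{"akc":36,"ger":9,"hnm":26,"k":30}],"yp":[44,{"ah":69,"lk":95,"miu":78,"mqz":31}]}
After op 9 (add /yp/1 66): {"ifn":[55,[17,20,10,20],{"g":92,"i":5}],"vaz":[[83,23,38,80,25],{"e":84,"jo":68,"mog":0},{"akc":36,"ger":9,"hnm":26,"k":30}],"yp":[44,66,{"ah":69,"lk":95,"miu":78,"mqz":31}]}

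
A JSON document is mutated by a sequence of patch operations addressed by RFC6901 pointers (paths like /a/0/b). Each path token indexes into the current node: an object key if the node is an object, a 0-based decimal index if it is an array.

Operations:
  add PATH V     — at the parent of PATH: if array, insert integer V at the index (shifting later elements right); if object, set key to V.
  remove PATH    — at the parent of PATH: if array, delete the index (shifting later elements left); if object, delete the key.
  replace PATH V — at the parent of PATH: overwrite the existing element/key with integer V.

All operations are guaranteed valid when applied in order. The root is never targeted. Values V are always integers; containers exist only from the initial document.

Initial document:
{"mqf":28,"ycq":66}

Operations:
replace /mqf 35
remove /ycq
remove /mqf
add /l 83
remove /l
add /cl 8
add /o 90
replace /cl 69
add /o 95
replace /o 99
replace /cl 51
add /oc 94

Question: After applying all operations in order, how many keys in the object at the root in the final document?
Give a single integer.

Answer: 3

Derivation:
After op 1 (replace /mqf 35): {"mqf":35,"ycq":66}
After op 2 (remove /ycq): {"mqf":35}
After op 3 (remove /mqf): {}
After op 4 (add /l 83): {"l":83}
After op 5 (remove /l): {}
After op 6 (add /cl 8): {"cl":8}
After op 7 (add /o 90): {"cl":8,"o":90}
After op 8 (replace /cl 69): {"cl":69,"o":90}
After op 9 (add /o 95): {"cl":69,"o":95}
After op 10 (replace /o 99): {"cl":69,"o":99}
After op 11 (replace /cl 51): {"cl":51,"o":99}
After op 12 (add /oc 94): {"cl":51,"o":99,"oc":94}
Size at the root: 3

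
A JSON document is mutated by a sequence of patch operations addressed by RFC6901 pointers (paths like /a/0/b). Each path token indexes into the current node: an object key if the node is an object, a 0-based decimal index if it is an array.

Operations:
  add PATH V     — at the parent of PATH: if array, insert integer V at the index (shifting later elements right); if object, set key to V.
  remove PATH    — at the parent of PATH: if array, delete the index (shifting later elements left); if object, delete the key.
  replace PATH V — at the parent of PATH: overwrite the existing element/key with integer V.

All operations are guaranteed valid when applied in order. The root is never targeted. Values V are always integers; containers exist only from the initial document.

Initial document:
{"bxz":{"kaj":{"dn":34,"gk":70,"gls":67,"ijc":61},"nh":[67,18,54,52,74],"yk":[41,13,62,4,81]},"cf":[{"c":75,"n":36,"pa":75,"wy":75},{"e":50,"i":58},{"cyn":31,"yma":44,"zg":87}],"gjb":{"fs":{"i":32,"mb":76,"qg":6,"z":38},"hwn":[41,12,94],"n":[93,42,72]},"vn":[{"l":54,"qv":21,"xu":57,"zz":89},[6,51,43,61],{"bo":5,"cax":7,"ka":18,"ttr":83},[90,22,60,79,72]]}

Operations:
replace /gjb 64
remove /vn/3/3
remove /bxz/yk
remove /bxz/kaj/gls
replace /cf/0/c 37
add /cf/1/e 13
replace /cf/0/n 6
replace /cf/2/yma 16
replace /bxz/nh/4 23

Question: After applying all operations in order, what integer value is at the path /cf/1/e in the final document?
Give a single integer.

After op 1 (replace /gjb 64): {"bxz":{"kaj":{"dn":34,"gk":70,"gls":67,"ijc":61},"nh":[67,18,54,52,74],"yk":[41,13,62,4,81]},"cf":[{"c":75,"n":36,"pa":75,"wy":75},{"e":50,"i":58},{"cyn":31,"yma":44,"zg":87}],"gjb":64,"vn":[{"l":54,"qv":21,"xu":57,"zz":89},[6,51,43,61],{"bo":5,"cax":7,"ka":18,"ttr":83},[90,22,60,79,72]]}
After op 2 (remove /vn/3/3): {"bxz":{"kaj":{"dn":34,"gk":70,"gls":67,"ijc":61},"nh":[67,18,54,52,74],"yk":[41,13,62,4,81]},"cf":[{"c":75,"n":36,"pa":75,"wy":75},{"e":50,"i":58},{"cyn":31,"yma":44,"zg":87}],"gjb":64,"vn":[{"l":54,"qv":21,"xu":57,"zz":89},[6,51,43,61],{"bo":5,"cax":7,"ka":18,"ttr":83},[90,22,60,72]]}
After op 3 (remove /bxz/yk): {"bxz":{"kaj":{"dn":34,"gk":70,"gls":67,"ijc":61},"nh":[67,18,54,52,74]},"cf":[{"c":75,"n":36,"pa":75,"wy":75},{"e":50,"i":58},{"cyn":31,"yma":44,"zg":87}],"gjb":64,"vn":[{"l":54,"qv":21,"xu":57,"zz":89},[6,51,43,61],{"bo":5,"cax":7,"ka":18,"ttr":83},[90,22,60,72]]}
After op 4 (remove /bxz/kaj/gls): {"bxz":{"kaj":{"dn":34,"gk":70,"ijc":61},"nh":[67,18,54,52,74]},"cf":[{"c":75,"n":36,"pa":75,"wy":75},{"e":50,"i":58},{"cyn":31,"yma":44,"zg":87}],"gjb":64,"vn":[{"l":54,"qv":21,"xu":57,"zz":89},[6,51,43,61],{"bo":5,"cax":7,"ka":18,"ttr":83},[90,22,60,72]]}
After op 5 (replace /cf/0/c 37): {"bxz":{"kaj":{"dn":34,"gk":70,"ijc":61},"nh":[67,18,54,52,74]},"cf":[{"c":37,"n":36,"pa":75,"wy":75},{"e":50,"i":58},{"cyn":31,"yma":44,"zg":87}],"gjb":64,"vn":[{"l":54,"qv":21,"xu":57,"zz":89},[6,51,43,61],{"bo":5,"cax":7,"ka":18,"ttr":83},[90,22,60,72]]}
After op 6 (add /cf/1/e 13): {"bxz":{"kaj":{"dn":34,"gk":70,"ijc":61},"nh":[67,18,54,52,74]},"cf":[{"c":37,"n":36,"pa":75,"wy":75},{"e":13,"i":58},{"cyn":31,"yma":44,"zg":87}],"gjb":64,"vn":[{"l":54,"qv":21,"xu":57,"zz":89},[6,51,43,61],{"bo":5,"cax":7,"ka":18,"ttr":83},[90,22,60,72]]}
After op 7 (replace /cf/0/n 6): {"bxz":{"kaj":{"dn":34,"gk":70,"ijc":61},"nh":[67,18,54,52,74]},"cf":[{"c":37,"n":6,"pa":75,"wy":75},{"e":13,"i":58},{"cyn":31,"yma":44,"zg":87}],"gjb":64,"vn":[{"l":54,"qv":21,"xu":57,"zz":89},[6,51,43,61],{"bo":5,"cax":7,"ka":18,"ttr":83},[90,22,60,72]]}
After op 8 (replace /cf/2/yma 16): {"bxz":{"kaj":{"dn":34,"gk":70,"ijc":61},"nh":[67,18,54,52,74]},"cf":[{"c":37,"n":6,"pa":75,"wy":75},{"e":13,"i":58},{"cyn":31,"yma":16,"zg":87}],"gjb":64,"vn":[{"l":54,"qv":21,"xu":57,"zz":89},[6,51,43,61],{"bo":5,"cax":7,"ka":18,"ttr":83},[90,22,60,72]]}
After op 9 (replace /bxz/nh/4 23): {"bxz":{"kaj":{"dn":34,"gk":70,"ijc":61},"nh":[67,18,54,52,23]},"cf":[{"c":37,"n":6,"pa":75,"wy":75},{"e":13,"i":58},{"cyn":31,"yma":16,"zg":87}],"gjb":64,"vn":[{"l":54,"qv":21,"xu":57,"zz":89},[6,51,43,61],{"bo":5,"cax":7,"ka":18,"ttr":83},[90,22,60,72]]}
Value at /cf/1/e: 13

Answer: 13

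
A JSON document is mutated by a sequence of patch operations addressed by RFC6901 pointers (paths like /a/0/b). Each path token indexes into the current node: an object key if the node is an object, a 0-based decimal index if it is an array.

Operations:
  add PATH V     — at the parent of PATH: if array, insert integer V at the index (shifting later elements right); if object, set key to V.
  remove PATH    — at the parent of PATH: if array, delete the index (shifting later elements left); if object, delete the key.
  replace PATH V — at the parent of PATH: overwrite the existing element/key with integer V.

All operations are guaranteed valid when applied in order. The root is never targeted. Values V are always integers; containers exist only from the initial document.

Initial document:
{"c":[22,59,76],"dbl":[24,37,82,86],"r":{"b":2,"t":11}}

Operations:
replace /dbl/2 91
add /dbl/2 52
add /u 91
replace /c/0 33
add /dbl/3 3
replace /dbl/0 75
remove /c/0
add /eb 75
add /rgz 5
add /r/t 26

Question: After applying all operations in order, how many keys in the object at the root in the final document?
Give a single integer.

After op 1 (replace /dbl/2 91): {"c":[22,59,76],"dbl":[24,37,91,86],"r":{"b":2,"t":11}}
After op 2 (add /dbl/2 52): {"c":[22,59,76],"dbl":[24,37,52,91,86],"r":{"b":2,"t":11}}
After op 3 (add /u 91): {"c":[22,59,76],"dbl":[24,37,52,91,86],"r":{"b":2,"t":11},"u":91}
After op 4 (replace /c/0 33): {"c":[33,59,76],"dbl":[24,37,52,91,86],"r":{"b":2,"t":11},"u":91}
After op 5 (add /dbl/3 3): {"c":[33,59,76],"dbl":[24,37,52,3,91,86],"r":{"b":2,"t":11},"u":91}
After op 6 (replace /dbl/0 75): {"c":[33,59,76],"dbl":[75,37,52,3,91,86],"r":{"b":2,"t":11},"u":91}
After op 7 (remove /c/0): {"c":[59,76],"dbl":[75,37,52,3,91,86],"r":{"b":2,"t":11},"u":91}
After op 8 (add /eb 75): {"c":[59,76],"dbl":[75,37,52,3,91,86],"eb":75,"r":{"b":2,"t":11},"u":91}
After op 9 (add /rgz 5): {"c":[59,76],"dbl":[75,37,52,3,91,86],"eb":75,"r":{"b":2,"t":11},"rgz":5,"u":91}
After op 10 (add /r/t 26): {"c":[59,76],"dbl":[75,37,52,3,91,86],"eb":75,"r":{"b":2,"t":26},"rgz":5,"u":91}
Size at the root: 6

Answer: 6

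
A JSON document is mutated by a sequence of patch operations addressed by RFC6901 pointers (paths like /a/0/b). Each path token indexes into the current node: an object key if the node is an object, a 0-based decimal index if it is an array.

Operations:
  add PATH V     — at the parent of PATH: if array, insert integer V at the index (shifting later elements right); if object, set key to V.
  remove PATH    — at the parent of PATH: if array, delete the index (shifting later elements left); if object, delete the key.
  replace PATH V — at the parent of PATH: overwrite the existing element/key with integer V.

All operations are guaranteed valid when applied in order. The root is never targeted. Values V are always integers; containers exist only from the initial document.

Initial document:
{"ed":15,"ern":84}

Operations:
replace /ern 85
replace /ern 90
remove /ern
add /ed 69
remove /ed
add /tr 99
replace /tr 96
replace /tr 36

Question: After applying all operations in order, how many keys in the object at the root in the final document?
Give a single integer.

After op 1 (replace /ern 85): {"ed":15,"ern":85}
After op 2 (replace /ern 90): {"ed":15,"ern":90}
After op 3 (remove /ern): {"ed":15}
After op 4 (add /ed 69): {"ed":69}
After op 5 (remove /ed): {}
After op 6 (add /tr 99): {"tr":99}
After op 7 (replace /tr 96): {"tr":96}
After op 8 (replace /tr 36): {"tr":36}
Size at the root: 1

Answer: 1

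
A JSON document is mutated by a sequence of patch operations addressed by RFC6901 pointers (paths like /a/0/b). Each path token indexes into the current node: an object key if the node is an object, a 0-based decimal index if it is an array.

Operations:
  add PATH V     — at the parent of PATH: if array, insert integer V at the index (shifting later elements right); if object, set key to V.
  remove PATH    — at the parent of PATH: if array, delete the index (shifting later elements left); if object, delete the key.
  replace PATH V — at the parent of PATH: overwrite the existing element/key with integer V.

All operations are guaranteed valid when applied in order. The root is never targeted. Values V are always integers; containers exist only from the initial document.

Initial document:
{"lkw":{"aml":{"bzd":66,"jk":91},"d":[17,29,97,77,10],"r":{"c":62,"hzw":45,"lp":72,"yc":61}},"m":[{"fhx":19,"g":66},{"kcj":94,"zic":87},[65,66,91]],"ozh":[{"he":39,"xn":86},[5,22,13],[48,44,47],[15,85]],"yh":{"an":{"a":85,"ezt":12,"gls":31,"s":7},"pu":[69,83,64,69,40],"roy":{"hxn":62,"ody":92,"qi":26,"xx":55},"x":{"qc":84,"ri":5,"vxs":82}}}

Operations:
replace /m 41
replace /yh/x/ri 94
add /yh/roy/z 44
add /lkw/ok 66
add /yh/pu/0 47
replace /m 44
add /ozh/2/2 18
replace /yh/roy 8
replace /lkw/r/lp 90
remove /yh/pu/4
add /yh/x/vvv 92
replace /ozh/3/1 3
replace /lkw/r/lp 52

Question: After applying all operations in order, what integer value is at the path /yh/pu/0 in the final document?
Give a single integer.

Answer: 47

Derivation:
After op 1 (replace /m 41): {"lkw":{"aml":{"bzd":66,"jk":91},"d":[17,29,97,77,10],"r":{"c":62,"hzw":45,"lp":72,"yc":61}},"m":41,"ozh":[{"he":39,"xn":86},[5,22,13],[48,44,47],[15,85]],"yh":{"an":{"a":85,"ezt":12,"gls":31,"s":7},"pu":[69,83,64,69,40],"roy":{"hxn":62,"ody":92,"qi":26,"xx":55},"x":{"qc":84,"ri":5,"vxs":82}}}
After op 2 (replace /yh/x/ri 94): {"lkw":{"aml":{"bzd":66,"jk":91},"d":[17,29,97,77,10],"r":{"c":62,"hzw":45,"lp":72,"yc":61}},"m":41,"ozh":[{"he":39,"xn":86},[5,22,13],[48,44,47],[15,85]],"yh":{"an":{"a":85,"ezt":12,"gls":31,"s":7},"pu":[69,83,64,69,40],"roy":{"hxn":62,"ody":92,"qi":26,"xx":55},"x":{"qc":84,"ri":94,"vxs":82}}}
After op 3 (add /yh/roy/z 44): {"lkw":{"aml":{"bzd":66,"jk":91},"d":[17,29,97,77,10],"r":{"c":62,"hzw":45,"lp":72,"yc":61}},"m":41,"ozh":[{"he":39,"xn":86},[5,22,13],[48,44,47],[15,85]],"yh":{"an":{"a":85,"ezt":12,"gls":31,"s":7},"pu":[69,83,64,69,40],"roy":{"hxn":62,"ody":92,"qi":26,"xx":55,"z":44},"x":{"qc":84,"ri":94,"vxs":82}}}
After op 4 (add /lkw/ok 66): {"lkw":{"aml":{"bzd":66,"jk":91},"d":[17,29,97,77,10],"ok":66,"r":{"c":62,"hzw":45,"lp":72,"yc":61}},"m":41,"ozh":[{"he":39,"xn":86},[5,22,13],[48,44,47],[15,85]],"yh":{"an":{"a":85,"ezt":12,"gls":31,"s":7},"pu":[69,83,64,69,40],"roy":{"hxn":62,"ody":92,"qi":26,"xx":55,"z":44},"x":{"qc":84,"ri":94,"vxs":82}}}
After op 5 (add /yh/pu/0 47): {"lkw":{"aml":{"bzd":66,"jk":91},"d":[17,29,97,77,10],"ok":66,"r":{"c":62,"hzw":45,"lp":72,"yc":61}},"m":41,"ozh":[{"he":39,"xn":86},[5,22,13],[48,44,47],[15,85]],"yh":{"an":{"a":85,"ezt":12,"gls":31,"s":7},"pu":[47,69,83,64,69,40],"roy":{"hxn":62,"ody":92,"qi":26,"xx":55,"z":44},"x":{"qc":84,"ri":94,"vxs":82}}}
After op 6 (replace /m 44): {"lkw":{"aml":{"bzd":66,"jk":91},"d":[17,29,97,77,10],"ok":66,"r":{"c":62,"hzw":45,"lp":72,"yc":61}},"m":44,"ozh":[{"he":39,"xn":86},[5,22,13],[48,44,47],[15,85]],"yh":{"an":{"a":85,"ezt":12,"gls":31,"s":7},"pu":[47,69,83,64,69,40],"roy":{"hxn":62,"ody":92,"qi":26,"xx":55,"z":44},"x":{"qc":84,"ri":94,"vxs":82}}}
After op 7 (add /ozh/2/2 18): {"lkw":{"aml":{"bzd":66,"jk":91},"d":[17,29,97,77,10],"ok":66,"r":{"c":62,"hzw":45,"lp":72,"yc":61}},"m":44,"ozh":[{"he":39,"xn":86},[5,22,13],[48,44,18,47],[15,85]],"yh":{"an":{"a":85,"ezt":12,"gls":31,"s":7},"pu":[47,69,83,64,69,40],"roy":{"hxn":62,"ody":92,"qi":26,"xx":55,"z":44},"x":{"qc":84,"ri":94,"vxs":82}}}
After op 8 (replace /yh/roy 8): {"lkw":{"aml":{"bzd":66,"jk":91},"d":[17,29,97,77,10],"ok":66,"r":{"c":62,"hzw":45,"lp":72,"yc":61}},"m":44,"ozh":[{"he":39,"xn":86},[5,22,13],[48,44,18,47],[15,85]],"yh":{"an":{"a":85,"ezt":12,"gls":31,"s":7},"pu":[47,69,83,64,69,40],"roy":8,"x":{"qc":84,"ri":94,"vxs":82}}}
After op 9 (replace /lkw/r/lp 90): {"lkw":{"aml":{"bzd":66,"jk":91},"d":[17,29,97,77,10],"ok":66,"r":{"c":62,"hzw":45,"lp":90,"yc":61}},"m":44,"ozh":[{"he":39,"xn":86},[5,22,13],[48,44,18,47],[15,85]],"yh":{"an":{"a":85,"ezt":12,"gls":31,"s":7},"pu":[47,69,83,64,69,40],"roy":8,"x":{"qc":84,"ri":94,"vxs":82}}}
After op 10 (remove /yh/pu/4): {"lkw":{"aml":{"bzd":66,"jk":91},"d":[17,29,97,77,10],"ok":66,"r":{"c":62,"hzw":45,"lp":90,"yc":61}},"m":44,"ozh":[{"he":39,"xn":86},[5,22,13],[48,44,18,47],[15,85]],"yh":{"an":{"a":85,"ezt":12,"gls":31,"s":7},"pu":[47,69,83,64,40],"roy":8,"x":{"qc":84,"ri":94,"vxs":82}}}
After op 11 (add /yh/x/vvv 92): {"lkw":{"aml":{"bzd":66,"jk":91},"d":[17,29,97,77,10],"ok":66,"r":{"c":62,"hzw":45,"lp":90,"yc":61}},"m":44,"ozh":[{"he":39,"xn":86},[5,22,13],[48,44,18,47],[15,85]],"yh":{"an":{"a":85,"ezt":12,"gls":31,"s":7},"pu":[47,69,83,64,40],"roy":8,"x":{"qc":84,"ri":94,"vvv":92,"vxs":82}}}
After op 12 (replace /ozh/3/1 3): {"lkw":{"aml":{"bzd":66,"jk":91},"d":[17,29,97,77,10],"ok":66,"r":{"c":62,"hzw":45,"lp":90,"yc":61}},"m":44,"ozh":[{"he":39,"xn":86},[5,22,13],[48,44,18,47],[15,3]],"yh":{"an":{"a":85,"ezt":12,"gls":31,"s":7},"pu":[47,69,83,64,40],"roy":8,"x":{"qc":84,"ri":94,"vvv":92,"vxs":82}}}
After op 13 (replace /lkw/r/lp 52): {"lkw":{"aml":{"bzd":66,"jk":91},"d":[17,29,97,77,10],"ok":66,"r":{"c":62,"hzw":45,"lp":52,"yc":61}},"m":44,"ozh":[{"he":39,"xn":86},[5,22,13],[48,44,18,47],[15,3]],"yh":{"an":{"a":85,"ezt":12,"gls":31,"s":7},"pu":[47,69,83,64,40],"roy":8,"x":{"qc":84,"ri":94,"vvv":92,"vxs":82}}}
Value at /yh/pu/0: 47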